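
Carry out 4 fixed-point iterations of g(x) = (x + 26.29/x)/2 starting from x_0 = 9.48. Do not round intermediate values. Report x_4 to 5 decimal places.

x_1 = g(9.480000) = 6.126603
x_2 = g(6.126603) = 5.208862
x_3 = g(5.208862) = 5.128015
x_4 = g(5.128015) = 5.127378

5.12738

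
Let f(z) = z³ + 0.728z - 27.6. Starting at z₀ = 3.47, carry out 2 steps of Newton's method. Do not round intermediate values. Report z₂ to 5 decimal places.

2.94357

f'(z) = 3z² + 0.728
z_0 = 3.470000: f = 16.708083, f' = 36.850700 → z_1 = 3.470000 - (16.708083)/(36.850700) = 3.016601
z_1 = 3.016601: f = 2.046788, f' = 28.027639 → z_2 = 3.016601 - (2.046788)/(28.027639) = 2.943573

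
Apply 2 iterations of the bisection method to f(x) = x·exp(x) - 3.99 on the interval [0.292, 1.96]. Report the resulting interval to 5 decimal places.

f(0.292000) = -3.598982, f(1.960000) = 9.924681 (opposite signs)
step 1: m = 1.126000, f(m) = -0.518206 < 0 → root in [1.126000, 1.960000]
step 2: m = 1.543000, f(m) = 3.229088 > 0 → root in [1.126000, 1.543000]

[1.12600, 1.54300]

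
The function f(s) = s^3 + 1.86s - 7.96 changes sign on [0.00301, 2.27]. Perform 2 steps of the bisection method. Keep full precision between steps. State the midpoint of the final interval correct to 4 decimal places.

1.4199

f(0.003010) = -7.954401, f(2.270000) = 7.959283 (opposite signs)
step 1: m = 1.136505, f(m) = -4.378141 < 0 → root in [1.136505, 2.270000]
step 2: m = 1.703253, f(m) = 0.149303 > 0 → root in [1.136505, 1.703253]
Midpoint of [1.136505, 1.703253] = 1.419879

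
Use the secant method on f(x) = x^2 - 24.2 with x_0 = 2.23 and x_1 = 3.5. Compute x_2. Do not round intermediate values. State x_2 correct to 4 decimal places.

f(x_0) = -19.227100, f(x_1) = -11.950000
x_2 = 3.500000 - (-11.950000)·(3.500000 - 2.230000)/(-11.950000 - (-19.227100)) = 5.585515; f(x_2) = 6.997976

5.5855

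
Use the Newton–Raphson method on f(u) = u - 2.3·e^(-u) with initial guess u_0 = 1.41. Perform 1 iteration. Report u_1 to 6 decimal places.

Newton update: u ← u − f(u)/f'(u).
f'(u) = 1 + 2.3·e^(-u)
u_0 = 1.410000: f = 0.848470, f' = 1.561530 → u_1 = 1.410000 - (0.848470)/(1.561530) = 0.866641

0.866641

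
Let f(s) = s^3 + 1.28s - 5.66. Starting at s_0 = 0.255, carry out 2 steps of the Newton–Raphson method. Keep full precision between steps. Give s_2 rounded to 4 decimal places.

2.6245

f'(s) = 3s^2 + 1.28
s_0 = 0.255000: f = -5.317019, f' = 1.475075 → s_1 = 0.255000 - (-5.317019)/(1.475075) = 3.859575
s_1 = 3.859575: f = 56.773722, f' = 45.968960 → s_2 = 3.859575 - (56.773722)/(45.968960) = 2.624530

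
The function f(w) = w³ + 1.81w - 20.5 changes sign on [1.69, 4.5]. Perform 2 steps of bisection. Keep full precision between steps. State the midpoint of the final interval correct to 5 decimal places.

2.74375

f(1.690000) = -12.614291, f(4.500000) = 78.770000 (opposite signs)
step 1: m = 3.095000, f(m) = 14.749032 > 0 → root in [1.690000, 3.095000]
step 2: m = 2.392500, f(m) = -2.474770 < 0 → root in [2.392500, 3.095000]
Midpoint of [2.392500, 3.095000] = 2.743750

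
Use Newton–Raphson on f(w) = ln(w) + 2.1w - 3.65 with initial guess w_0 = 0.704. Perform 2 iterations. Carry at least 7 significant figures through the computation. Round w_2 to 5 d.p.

1.53318

Newton update: w ← w − f(w)/f'(w).
f'(w) = 1/w + 2.1
w_0 = 0.704000: f = -2.522577, f' = 3.520455 → w_1 = 0.704000 - (-2.522577)/(3.520455) = 1.420549
w_1 = 1.420549: f = -0.315805, f' = 2.803953 → w_2 = 1.420549 - (-0.315805)/(2.803953) = 1.533177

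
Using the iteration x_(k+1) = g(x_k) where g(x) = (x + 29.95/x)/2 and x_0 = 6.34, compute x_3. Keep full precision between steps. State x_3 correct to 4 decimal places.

5.4727

x_1 = g(6.340000) = 5.531987
x_2 = g(5.531987) = 5.472977
x_3 = g(5.472977) = 5.472659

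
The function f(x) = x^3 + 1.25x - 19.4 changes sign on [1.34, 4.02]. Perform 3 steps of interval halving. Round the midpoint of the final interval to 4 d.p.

f(1.340000) = -15.318896, f(4.020000) = 50.589808 (opposite signs)
step 1: m = 2.680000, f(m) = 3.198832 > 0 → root in [1.340000, 2.680000]
step 2: m = 2.010000, f(m) = -8.766899 < 0 → root in [2.010000, 2.680000]
step 3: m = 2.345000, f(m) = -3.573536 < 0 → root in [2.345000, 2.680000]
Midpoint of [2.345000, 2.680000] = 2.512500

2.5125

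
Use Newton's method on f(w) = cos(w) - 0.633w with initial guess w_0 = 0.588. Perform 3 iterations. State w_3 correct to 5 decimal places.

Newton update: w ← w − f(w)/f'(w).
f'(w) = -sin(w) - 0.633
w_0 = 0.588000: f = 0.459848, f' = -1.187698 → w_1 = 0.588000 - (0.459848)/(-1.187698) = 0.975176
w_1 = 0.975176: f = -0.056264, f' = -1.460800 → w_2 = 0.975176 - (-0.056264)/(-1.460800) = 0.936660
w_2 = 0.936660: f = -0.000424, f' = -1.438584 → w_3 = 0.936660 - (-0.000424)/(-1.438584) = 0.936365

0.93637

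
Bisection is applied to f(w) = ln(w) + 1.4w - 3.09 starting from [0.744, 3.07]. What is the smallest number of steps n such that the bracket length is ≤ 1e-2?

8

Initial width b − a = 3.07 − 0.744 = 2.326000.
After n steps the width is (b−a)/2^n; need (b−a)/2^n ≤ 1e-2.
So n ≥ log₂(2.326000/1e-2) = log₂(232.6000) ≈ 7.8617.
Hence n = 8.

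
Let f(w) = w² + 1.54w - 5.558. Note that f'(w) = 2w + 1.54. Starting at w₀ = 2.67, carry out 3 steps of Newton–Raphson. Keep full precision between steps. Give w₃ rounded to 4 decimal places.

Newton update: w ← w − f(w)/f'(w).
w_0 = 2.670000: f = 5.682700, f' = 6.880000 → w_1 = 2.670000 - (5.682700)/(6.880000) = 1.844026
w_1 = 1.844026: f = 0.682233, f' = 5.228052 → w_2 = 1.844026 - (0.682233)/(5.228052) = 1.713532
w_2 = 1.713532: f = 0.017029, f' = 4.967063 → w_3 = 1.713532 - (0.017029)/(4.967063) = 1.710103

1.7101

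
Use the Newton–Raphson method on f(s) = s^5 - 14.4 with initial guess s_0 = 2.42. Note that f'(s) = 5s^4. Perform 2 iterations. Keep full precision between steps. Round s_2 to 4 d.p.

1.7890

s_0 = 2.420000: f = 68.599759, f' = 171.487105 → s_1 = 2.420000 - (68.599759)/(171.487105) = 2.019971
s_1 = 2.019971: f = 19.229935, f' = 83.243594 → s_2 = 2.019971 - (19.229935)/(83.243594) = 1.788963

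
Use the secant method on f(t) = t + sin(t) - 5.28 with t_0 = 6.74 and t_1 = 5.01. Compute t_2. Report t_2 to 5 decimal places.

f(t_0) = 1.901092, f(t_1) = -1.226040
t_2 = 5.010000 - (-1.226040)·(5.010000 - 6.740000)/(-1.226040 - (1.901092)) = 5.688273; f(t_2) = -0.152163

5.68827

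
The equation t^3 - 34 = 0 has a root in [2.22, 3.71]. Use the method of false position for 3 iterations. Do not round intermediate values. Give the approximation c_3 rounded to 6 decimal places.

3.236662

f(2.220000) = -23.058952, f(3.710000) = 17.064811
step 1: c = 3.076297, f(c) = -4.887159 < 0 → new bracket [3.076297, 3.710000]
step 2: c = 3.217378, f(c) = -0.695253 < 0 → new bracket [3.217378, 3.710000]
step 3: c = 3.236662, f(c) = -0.092779 < 0 → new bracket [3.236662, 3.710000]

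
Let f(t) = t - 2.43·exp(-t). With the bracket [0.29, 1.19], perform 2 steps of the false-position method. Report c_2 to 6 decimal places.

0.951442

False-position update: c = (a·f(b) − b·f(a))/(f(b) − f(a)); replace the endpoint whose sign matches f(c).
f(0.290000) = -1.528280, f(1.190000) = 0.450742
step 1: c = 0.985016, f(c) = 0.077573 > 0 → new bracket [0.290000, 0.985016]
step 2: c = 0.951442, f(c) = 0.013016 > 0 → new bracket [0.290000, 0.951442]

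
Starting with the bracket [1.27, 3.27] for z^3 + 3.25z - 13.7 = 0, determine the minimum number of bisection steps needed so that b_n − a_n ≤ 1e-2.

Initial width b − a = 3.27 − 1.27 = 2.000000.
After n steps the width is (b−a)/2^n; need (b−a)/2^n ≤ 1e-2.
So n ≥ log₂(2.000000/1e-2) = log₂(200.0000) ≈ 7.6439.
Hence n = 8.

8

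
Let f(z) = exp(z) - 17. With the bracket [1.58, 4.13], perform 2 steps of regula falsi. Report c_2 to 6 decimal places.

2.443748

False-position update: c = (a·f(b) − b·f(a))/(f(b) − f(a)); replace the endpoint whose sign matches f(c).
f(1.580000) = -12.145044, f(4.130000) = 45.177923
step 1: c = 2.120270, f(c) = -8.666615 < 0 → new bracket [2.120270, 4.130000]
step 2: c = 2.443748, f(c) = -5.483873 < 0 → new bracket [2.443748, 4.130000]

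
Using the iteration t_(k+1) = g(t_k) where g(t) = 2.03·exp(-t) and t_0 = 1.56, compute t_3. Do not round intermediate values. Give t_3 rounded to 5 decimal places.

t_1 = g(1.560000) = 0.426576
t_2 = g(0.426576) = 1.325062
t_3 = g(1.325062) = 0.539546

0.53955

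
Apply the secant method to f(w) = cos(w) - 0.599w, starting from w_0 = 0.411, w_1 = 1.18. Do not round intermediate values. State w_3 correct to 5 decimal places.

Secant update: w_(k+1) = w_k − f(w_k)·(w_k − w_(k-1))/(f(w_k) − f(w_(k-1))).
f(w_0) = 0.670533, f(w_1) = -0.325895
w_2 = 1.180000 - (-0.325895)·(1.180000 - 0.411000)/(-0.325895 - (0.670533)) = 0.928488; f(w_2) = 0.042881
w_3 = 0.928488 - (0.042881)·(0.928488 - 1.180000)/(0.042881 - (-0.325895)) = 0.957734; f(w_3) = 0.001693

0.95773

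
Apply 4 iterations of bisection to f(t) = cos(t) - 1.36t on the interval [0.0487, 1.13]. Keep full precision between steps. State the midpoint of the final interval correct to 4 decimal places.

f(0.048700) = 0.932582, f(1.130000) = -1.110140 (opposite signs)
step 1: m = 0.589350, f(m) = 0.029786 > 0 → root in [0.589350, 1.130000]
step 2: m = 0.859675, f(m) = -0.516474 < 0 → root in [0.589350, 0.859675]
step 3: m = 0.724512, f(m) = -0.236514 < 0 → root in [0.589350, 0.724512]
step 4: m = 0.656931, f(m) = -0.101556 < 0 → root in [0.589350, 0.656931]
Midpoint of [0.589350, 0.656931] = 0.623141

0.6231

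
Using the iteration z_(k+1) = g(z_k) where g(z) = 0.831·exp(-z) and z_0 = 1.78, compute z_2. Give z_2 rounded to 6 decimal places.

0.722337

z_1 = g(1.780000) = 0.140138
z_2 = g(0.140138) = 0.722337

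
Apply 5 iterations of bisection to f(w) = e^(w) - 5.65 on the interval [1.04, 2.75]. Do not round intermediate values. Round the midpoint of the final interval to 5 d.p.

1.70797

f(1.040000) = -2.820783, f(2.750000) = 9.992632 (opposite signs)
step 1: m = 1.895000, f(m) = 1.002548 > 0 → root in [1.040000, 1.895000]
step 2: m = 1.467500, f(m) = -1.311624 < 0 → root in [1.467500, 1.895000]
step 3: m = 1.681250, f(m) = -0.277733 < 0 → root in [1.681250, 1.895000]
step 4: m = 1.788125, f(m) = 0.328233 > 0 → root in [1.681250, 1.788125]
step 5: m = 1.734687, f(m) = 0.017157 > 0 → root in [1.681250, 1.734687]
Midpoint of [1.681250, 1.734687] = 1.707969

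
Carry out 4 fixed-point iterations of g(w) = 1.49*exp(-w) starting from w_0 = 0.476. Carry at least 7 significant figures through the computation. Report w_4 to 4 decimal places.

0.6526

w_1 = g(0.476000) = 0.925683
w_2 = g(0.925683) = 0.590429
w_3 = g(0.590429) = 0.825594
w_4 = g(0.825594) = 0.652583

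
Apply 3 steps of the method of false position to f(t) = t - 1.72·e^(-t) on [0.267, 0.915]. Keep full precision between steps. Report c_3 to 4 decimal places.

f(0.267000) = -1.049958, f(0.915000) = 0.226111
step 1: c = 0.800178, f(c) = 0.027471 > 0 → new bracket [0.267000, 0.800178]
step 2: c = 0.786584, f(c) = 0.003300 > 0 → new bracket [0.267000, 0.786584]
step 3: c = 0.784956, f(c) = 0.000396 > 0 → new bracket [0.267000, 0.784956]

0.7850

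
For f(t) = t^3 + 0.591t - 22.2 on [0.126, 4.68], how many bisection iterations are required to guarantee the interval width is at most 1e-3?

13

Initial width b − a = 4.68 − 0.126 = 4.554000.
After n steps the width is (b−a)/2^n; need (b−a)/2^n ≤ 1e-3.
So n ≥ log₂(4.554000/1e-3) = log₂(4554.0000) ≈ 12.1529.
Hence n = 13.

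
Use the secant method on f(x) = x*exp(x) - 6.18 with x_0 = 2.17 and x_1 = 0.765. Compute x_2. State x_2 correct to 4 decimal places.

1.1321

Secant update: x_(k+1) = x_k − f(x_k)·(x_k − x_(k-1))/(f(x_k) − f(x_(k-1))).
f(x_0) = 12.825476, f(x_1) = -4.536019
x_2 = 0.765000 - (-4.536019)·(0.765000 - 2.170000)/(-4.536019 - (12.825476)) = 1.132083; f(x_2) = -2.668153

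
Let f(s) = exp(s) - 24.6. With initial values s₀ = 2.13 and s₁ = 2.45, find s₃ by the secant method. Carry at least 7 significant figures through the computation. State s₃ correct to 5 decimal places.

2.99286

Secant update: s_(k+1) = s_k − f(s_k)·(s_k − s_(k-1))/(f(s_k) − f(s_(k-1))).
f(s_0) = -16.185133, f(s_1) = -13.011653
s_2 = 2.450000 - (-13.011653)·(2.450000 - 2.130000)/(-13.011653 - (-16.185133)) = 3.762039; f(s_2) = 18.436082
s_3 = 3.762039 - (18.436082)·(3.762039 - 2.450000)/(18.436082 - (-13.011653)) = 2.992862; f(s_3) = -4.657314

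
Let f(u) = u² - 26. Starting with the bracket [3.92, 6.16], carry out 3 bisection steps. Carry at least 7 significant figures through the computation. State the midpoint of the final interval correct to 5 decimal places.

5.18000

f(3.920000) = -10.633600, f(6.160000) = 11.945600 (opposite signs)
step 1: m = 5.040000, f(m) = -0.598400 < 0 → root in [5.040000, 6.160000]
step 2: m = 5.600000, f(m) = 5.360000 > 0 → root in [5.040000, 5.600000]
step 3: m = 5.320000, f(m) = 2.302400 > 0 → root in [5.040000, 5.320000]
Midpoint of [5.040000, 5.320000] = 5.180000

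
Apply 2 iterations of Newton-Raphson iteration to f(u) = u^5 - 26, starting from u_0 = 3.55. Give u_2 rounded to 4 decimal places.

f'(u) = 5u^4
u_0 = 3.550000: f = 537.821672, f' = 794.115031 → u_1 = 3.550000 - (537.821672)/(794.115031) = 2.872741
u_1 = 2.872741: f = 169.651080, f' = 340.530333 → u_2 = 2.872741 - (169.651080)/(340.530333) = 2.374544

2.3745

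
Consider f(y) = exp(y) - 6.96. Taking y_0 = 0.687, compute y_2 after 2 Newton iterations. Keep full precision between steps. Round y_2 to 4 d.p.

f'(y) = exp(y)
y_0 = 0.687000: f = -4.972257, f' = 1.987743 → y_1 = 0.687000 - (-4.972257)/(1.987743) = 3.188458
y_1 = 3.188458: f = 17.291005, f' = 24.251005 → y_2 = 3.188458 - (17.291005)/(24.251005) = 2.475456

2.4755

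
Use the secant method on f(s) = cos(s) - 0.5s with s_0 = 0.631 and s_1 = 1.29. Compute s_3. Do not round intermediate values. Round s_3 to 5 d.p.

1.02897

f(s_0) = 0.491938, f(s_1) = -0.367879
s_2 = 1.290000 - (-0.367879)·(1.290000 - 0.631000)/(-0.367879 - (0.491938)) = 1.008042; f(s_2) = 0.029497
s_3 = 1.008042 - (0.029497)·(1.008042 - 1.290000)/(0.029497 - (-0.367879)) = 1.028971; f(s_3) = 0.001215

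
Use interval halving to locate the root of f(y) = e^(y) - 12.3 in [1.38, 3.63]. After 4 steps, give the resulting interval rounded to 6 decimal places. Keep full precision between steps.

[2.505000, 2.645625]

f(1.380000) = -8.325098, f(3.630000) = 25.412817 (opposite signs)
step 1: m = 2.505000, f(m) = -0.056441 < 0 → root in [2.505000, 3.630000]
step 2: m = 3.067500, f(m) = 9.188115 > 0 → root in [2.505000, 3.067500]
step 3: m = 2.786250, f(m) = 3.920080 > 0 → root in [2.505000, 2.786250]
step 4: m = 2.645625, f(m) = 1.792250 > 0 → root in [2.505000, 2.645625]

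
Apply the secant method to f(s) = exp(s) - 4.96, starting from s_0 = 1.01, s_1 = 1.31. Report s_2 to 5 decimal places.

1.70159

f(s_0) = -2.214399, f(s_1) = -1.253826
s_2 = 1.310000 - (-1.253826)·(1.310000 - 1.010000)/(-1.253826 - (-2.214399)) = 1.701587; f(s_2) = 0.522642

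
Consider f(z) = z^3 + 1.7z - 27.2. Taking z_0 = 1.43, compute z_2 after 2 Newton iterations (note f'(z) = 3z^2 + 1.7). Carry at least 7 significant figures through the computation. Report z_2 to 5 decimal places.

3.21917

Newton update: z ← z − f(z)/f'(z).
z_0 = 1.430000: f = -21.844793, f' = 7.834700 → z_1 = 1.430000 - (-21.844793)/(7.834700) = 4.218211
z_1 = 4.218211: f = 55.026843, f' = 55.079900 → z_2 = 4.218211 - (55.026843)/(55.079900) = 3.219174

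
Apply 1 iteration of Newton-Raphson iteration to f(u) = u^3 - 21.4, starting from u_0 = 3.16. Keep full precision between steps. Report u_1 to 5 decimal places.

f'(u) = 3u^2
u_0 = 3.160000: f = 10.154496, f' = 29.956800 → u_1 = 3.160000 - (10.154496)/(29.956800) = 2.821029

2.82103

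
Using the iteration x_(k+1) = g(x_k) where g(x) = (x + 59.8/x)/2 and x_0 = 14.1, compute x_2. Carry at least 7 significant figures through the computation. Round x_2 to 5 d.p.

7.84571

x_1 = g(14.100000) = 9.170567
x_2 = g(9.170567) = 7.845714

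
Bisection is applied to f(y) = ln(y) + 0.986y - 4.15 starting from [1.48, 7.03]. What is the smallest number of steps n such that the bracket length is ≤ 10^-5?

20

Initial width b − a = 7.03 − 1.48 = 5.550000.
After n steps the width is (b−a)/2^n; need (b−a)/2^n ≤ 10^-5.
So n ≥ log₂(5.550000/10^-5) = log₂(555000.0000) ≈ 19.0821.
Hence n = 20.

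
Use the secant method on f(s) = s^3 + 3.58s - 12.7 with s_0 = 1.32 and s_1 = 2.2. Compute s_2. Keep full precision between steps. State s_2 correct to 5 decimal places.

1.75428

f(s_0) = -5.674432, f(s_1) = 5.824000
s_2 = 2.200000 - (5.824000)·(2.200000 - 1.320000)/(5.824000 - (-5.674432)) = 1.754277; f(s_2) = -1.020927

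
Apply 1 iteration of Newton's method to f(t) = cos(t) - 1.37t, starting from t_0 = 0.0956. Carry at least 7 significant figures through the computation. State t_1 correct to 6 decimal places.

0.685493

f'(t) = -sin(t) - 1.37
t_0 = 0.095600: f = 0.864462, f' = -1.465454 → t_1 = 0.095600 - (0.864462)/(-1.465454) = 0.685493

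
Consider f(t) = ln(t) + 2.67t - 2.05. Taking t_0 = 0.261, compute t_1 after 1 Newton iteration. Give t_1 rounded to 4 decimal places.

0.6757

f'(t) = 1/t + 2.67
t_0 = 0.261000: f = -2.696365, f' = 6.501418 → t_1 = 0.261000 - (-2.696365)/(6.501418) = 0.675735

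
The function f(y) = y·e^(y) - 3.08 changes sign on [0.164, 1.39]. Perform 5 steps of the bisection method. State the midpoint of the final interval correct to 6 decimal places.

1.064344

f(0.164000) = -2.886773, f(1.390000) = 2.500642 (opposite signs)
step 1: m = 0.777000, f(m) = -1.390073 < 0 → root in [0.777000, 1.390000]
step 2: m = 1.083500, f(m) = 0.121747 > 0 → root in [0.777000, 1.083500]
step 3: m = 0.930250, f(m) = -0.721683 < 0 → root in [0.930250, 1.083500]
step 4: m = 1.006875, f(m) = -0.324148 < 0 → root in [1.006875, 1.083500]
step 5: m = 1.045187, f(m) = -0.107558 < 0 → root in [1.045187, 1.083500]
Midpoint of [1.045187, 1.083500] = 1.064344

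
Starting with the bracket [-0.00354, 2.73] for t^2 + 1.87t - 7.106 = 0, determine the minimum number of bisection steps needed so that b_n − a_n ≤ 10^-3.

Initial width b − a = 2.73 − -0.00354 = 2.733540.
After n steps the width is (b−a)/2^n; need (b−a)/2^n ≤ 10^-3.
So n ≥ log₂(2.733540/10^-3) = log₂(2733.5400) ≈ 11.4166.
Hence n = 12.

12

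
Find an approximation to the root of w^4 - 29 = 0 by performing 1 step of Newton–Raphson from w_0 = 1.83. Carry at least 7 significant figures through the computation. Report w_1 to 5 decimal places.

f'(w) = 4w^3
w_0 = 1.830000: f = -17.784869, f' = 24.513948 → w_1 = 1.830000 - (-17.784869)/(24.513948) = 2.555500

2.55550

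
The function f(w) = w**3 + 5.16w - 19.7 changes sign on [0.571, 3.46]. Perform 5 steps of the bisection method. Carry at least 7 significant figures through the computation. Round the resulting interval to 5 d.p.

f(0.571000) = -16.567471, f(3.460000) = 39.575336 (opposite signs)
step 1: m = 2.015500, f(m) = -1.112575 < 0 → root in [2.015500, 3.460000]
step 2: m = 2.737750, f(m) = 14.946979 > 0 → root in [2.015500, 2.737750]
step 3: m = 2.376625, f(m) = 5.987386 > 0 → root in [2.015500, 2.376625]
step 4: m = 2.196063, f(m) = 2.222612 > 0 → root in [2.015500, 2.196063]
step 5: m = 2.105781, f(m) = 0.503528 > 0 → root in [2.015500, 2.105781]

[2.01550, 2.10578]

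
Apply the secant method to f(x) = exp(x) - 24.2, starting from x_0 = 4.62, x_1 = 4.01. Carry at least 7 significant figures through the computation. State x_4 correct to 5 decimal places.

f(x_0) = 77.294032, f(x_1) = 30.946871
x_2 = 4.010000 - (30.946871)·(4.010000 - 4.620000)/(30.946871 - (77.294032)) = 3.602692; f(x_2) = 12.496873
x_3 = 3.602692 - (12.496873)·(3.602692 - 4.010000)/(12.496873 - (30.946871)) = 3.326806; f(x_3) = 3.649257
x_4 = 3.326806 - (3.649257)·(3.326806 - 3.602692)/(3.649257 - (12.496873)) = 3.213016; f(x_4) = 0.653923

3.21302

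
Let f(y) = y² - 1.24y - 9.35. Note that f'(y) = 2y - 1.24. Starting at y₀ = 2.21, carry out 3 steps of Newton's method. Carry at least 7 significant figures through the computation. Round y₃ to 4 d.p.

3.7408

Newton update: y ← y − f(y)/f'(y).
y_0 = 2.210000: f = -7.206300, f' = 3.180000 → y_1 = 2.210000 - (-7.206300)/(3.180000) = 4.476132
y_1 = 4.476132: f = 5.135355, f' = 7.712264 → y_2 = 4.476132 - (5.135355)/(7.712264) = 3.810263
y_2 = 3.810263: f = 0.443381, f' = 6.380527 → y_3 = 3.810263 - (0.443381)/(6.380527) = 3.740774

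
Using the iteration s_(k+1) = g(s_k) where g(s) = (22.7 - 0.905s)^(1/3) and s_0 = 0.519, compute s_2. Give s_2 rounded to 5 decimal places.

2.72143

s_1 = g(0.519000) = 2.811783
s_2 = g(2.811783) = 2.721427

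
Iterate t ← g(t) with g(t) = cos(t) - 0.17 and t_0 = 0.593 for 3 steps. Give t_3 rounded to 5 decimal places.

0.64362

t_1 = g(0.593000) = 0.659268
t_2 = g(0.659268) = 0.620441
t_3 = g(0.620441) = 0.643622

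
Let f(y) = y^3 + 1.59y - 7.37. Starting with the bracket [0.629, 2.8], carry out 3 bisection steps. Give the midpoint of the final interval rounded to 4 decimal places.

f(0.629000) = -6.121032, f(2.800000) = 19.034000 (opposite signs)
step 1: m = 1.714500, f(m) = 0.395845 > 0 → root in [0.629000, 1.714500]
step 2: m = 1.171750, f(m) = -3.898107 < 0 → root in [1.171750, 1.714500]
step 3: m = 1.443125, f(m) = -2.069965 < 0 → root in [1.443125, 1.714500]
Midpoint of [1.443125, 1.714500] = 1.578812

1.5788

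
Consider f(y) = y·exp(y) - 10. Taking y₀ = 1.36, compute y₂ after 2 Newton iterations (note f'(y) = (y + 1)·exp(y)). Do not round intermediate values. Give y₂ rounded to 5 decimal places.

y_0 = 1.360000: f = -4.701177, f' = 9.195016 → y_1 = 1.360000 - (-4.701177)/(9.195016) = 1.871274
y_1 = 1.871274: f = 2.156867, f' = 18.653438 → y_2 = 1.871274 - (2.156867)/(18.653438) = 1.755646

1.75565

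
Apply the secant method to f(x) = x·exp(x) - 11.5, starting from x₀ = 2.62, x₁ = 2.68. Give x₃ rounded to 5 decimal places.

1.96968

f(x_0) = 24.487596, f(x_1) = 27.588050
x_2 = 2.680000 - (27.588050)·(2.680000 - 2.620000)/(27.588050 - (24.487596)) = 2.146116; f(x_2) = 6.852681
x_3 = 2.146116 - (6.852681)·(2.146116 - 2.680000)/(6.852681 - (27.588050)) = 1.969677; f(x_3) = 2.619345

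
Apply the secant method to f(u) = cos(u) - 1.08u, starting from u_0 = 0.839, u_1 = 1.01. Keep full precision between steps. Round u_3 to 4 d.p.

0.7055

f(u_0) = -0.237913, f(u_1) = -0.558939
u_2 = 1.010000 - (-0.558939)·(1.010000 - 0.839000)/(-0.558939 - (-0.237913)) = 0.712272; f(u_2) = -0.012374
u_3 = 0.712272 - (-0.012374)·(0.712272 - 1.010000)/(-0.012374 - (-0.558939)) = 0.705531; f(u_3) = -0.000706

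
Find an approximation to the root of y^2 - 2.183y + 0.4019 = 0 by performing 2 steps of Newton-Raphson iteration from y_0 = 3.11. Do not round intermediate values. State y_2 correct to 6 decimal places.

Newton update: y ← y − f(y)/f'(y).
f'(y) = 2y - 2.183
y_0 = 3.110000: f = 3.284870, f' = 4.037000 → y_1 = 3.110000 - (3.284870)/(4.037000) = 2.296309
y_1 = 2.296309: f = 0.662093, f' = 2.409618 → y_2 = 2.296309 - (0.662093)/(2.409618) = 2.021538

2.021538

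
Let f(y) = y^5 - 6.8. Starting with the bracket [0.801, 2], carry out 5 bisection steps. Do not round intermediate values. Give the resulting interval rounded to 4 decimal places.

f(0.801000) = -6.470267, f(2.000000) = 25.200000 (opposite signs)
step 1: m = 1.400500, f(m) = -1.412149 < 0 → root in [1.400500, 2.000000]
step 2: m = 1.700250, f(m) = 7.409013 > 0 → root in [1.400500, 1.700250]
step 3: m = 1.550375, f(m) = 2.157437 > 0 → root in [1.400500, 1.550375]
step 4: m = 1.475437, f(m) = 0.192043 > 0 → root in [1.400500, 1.475437]
step 5: m = 1.437969, f(m) = -0.651811 < 0 → root in [1.437969, 1.475437]

[1.4380, 1.4754]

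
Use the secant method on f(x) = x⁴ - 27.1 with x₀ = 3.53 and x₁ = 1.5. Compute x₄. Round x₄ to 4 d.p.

2.1448

f(x_0) = 128.174029, f(x_1) = -22.037500
x_2 = 1.500000 - (-22.037500)·(1.500000 - 3.530000)/(-22.037500 - (128.174029)) = 1.797821; f(x_2) = -16.653143
x_3 = 1.797821 - (-16.653143)·(1.797821 - 1.500000)/(-16.653143 - (-22.037500)) = 2.718943; f(x_3) = 27.551329
x_4 = 2.718943 - (27.551329)·(2.718943 - 1.797821)/(27.551329 - (-16.653143)) = 2.144835; f(x_4) = -5.937073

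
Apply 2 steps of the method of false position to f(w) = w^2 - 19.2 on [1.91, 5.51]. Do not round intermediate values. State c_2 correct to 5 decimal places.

f(1.910000) = -15.551900, f(5.510000) = 11.160100
step 1: c = 4.005943, f(c) = -3.152418 < 0 → new bracket [4.005943, 5.510000]
step 2: c = 4.337221, f(c) = -0.388515 < 0 → new bracket [4.337221, 5.510000]

4.33722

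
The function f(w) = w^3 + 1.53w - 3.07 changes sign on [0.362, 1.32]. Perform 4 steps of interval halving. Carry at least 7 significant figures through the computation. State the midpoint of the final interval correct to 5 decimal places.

1.11044

f(0.362000) = -2.468702, f(1.320000) = 1.249568 (opposite signs)
step 1: m = 0.841000, f(m) = -1.188447 < 0 → root in [0.841000, 1.320000]
step 2: m = 1.080500, f(m) = -0.155373 < 0 → root in [1.080500, 1.320000]
step 3: m = 1.200250, f(m) = 0.495463 > 0 → root in [1.080500, 1.200250]
step 4: m = 1.140375, f(m) = 0.157780 > 0 → root in [1.080500, 1.140375]
Midpoint of [1.080500, 1.140375] = 1.110438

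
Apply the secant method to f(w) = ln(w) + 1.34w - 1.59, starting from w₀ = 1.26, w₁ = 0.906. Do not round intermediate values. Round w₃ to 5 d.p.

1.10945

f(w_0) = 0.329512, f(w_1) = -0.474676
w_2 = 0.906000 - (-0.474676)·(0.906000 - 1.260000)/(-0.474676 - (0.329512)) = 1.114950; f(w_2) = 0.012843
w_3 = 1.114950 - (0.012843)·(1.114950 - 0.906000)/(0.012843 - (-0.474676)) = 1.109446; f(w_3) = 0.000518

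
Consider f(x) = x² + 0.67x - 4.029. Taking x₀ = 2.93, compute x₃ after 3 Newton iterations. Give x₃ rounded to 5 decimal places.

f'(x) = 2x + 0.67
x_0 = 2.930000: f = 6.519000, f' = 6.530000 → x_1 = 2.930000 - (6.519000)/(6.530000) = 1.931685
x_1 = 1.931685: f = 0.996634, f' = 4.533369 → x_2 = 1.931685 - (0.996634)/(4.533369) = 1.711841
x_2 = 1.711841: f = 0.048331, f' = 4.093681 → x_3 = 1.711841 - (0.048331)/(4.093681) = 1.700034

1.70003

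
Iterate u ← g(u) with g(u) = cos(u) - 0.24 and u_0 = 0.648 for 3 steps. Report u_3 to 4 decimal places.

0.5804

u_1 = g(0.648000) = 0.557293
u_2 = g(0.557293) = 0.608690
u_3 = g(0.608690) = 0.580398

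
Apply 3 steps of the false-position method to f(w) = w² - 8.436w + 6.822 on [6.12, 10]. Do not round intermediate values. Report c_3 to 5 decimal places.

7.49433

f(6.120000) = -7.351920, f(10.000000) = 22.462000
step 1: c = 7.076783, f(c) = -2.796884 < 0 → new bracket [7.076783, 10.000000]
step 2: c = 7.400467, f(c) = -0.841428 < 0 → new bracket [7.400467, 10.000000]
step 3: c = 7.494330, f(c) = -0.235189 < 0 → new bracket [7.494330, 10.000000]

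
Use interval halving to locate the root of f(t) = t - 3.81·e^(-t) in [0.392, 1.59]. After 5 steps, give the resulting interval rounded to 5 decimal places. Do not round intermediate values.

f(0.392000) = -2.182433, f(1.590000) = 0.813043 (opposite signs)
step 1: m = 0.991000, f(m) = -0.423292 < 0 → root in [0.991000, 1.590000]
step 2: m = 1.290500, f(m) = 0.242243 > 0 → root in [0.991000, 1.290500]
step 3: m = 1.140750, f(m) = -0.076847 < 0 → root in [1.140750, 1.290500]
step 4: m = 1.215625, f(m) = 0.085866 > 0 → root in [1.140750, 1.215625]
step 5: m = 1.178188, f(m) = 0.005332 > 0 → root in [1.140750, 1.178188]

[1.14075, 1.17819]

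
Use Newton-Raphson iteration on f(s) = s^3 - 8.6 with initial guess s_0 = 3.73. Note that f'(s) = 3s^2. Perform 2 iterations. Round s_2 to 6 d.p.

2.190505

s_0 = 3.730000: f = 43.295117, f' = 41.738700 → s_1 = 3.730000 - (43.295117)/(41.738700) = 2.692710
s_1 = 2.692710: f = 10.924008, f' = 21.752069 → s_2 = 2.692710 - (10.924008)/(21.752069) = 2.190505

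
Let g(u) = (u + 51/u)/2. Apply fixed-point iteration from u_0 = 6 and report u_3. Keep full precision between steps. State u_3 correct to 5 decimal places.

u_1 = g(6.000000) = 7.250000
u_2 = g(7.250000) = 7.142241
u_3 = g(7.142241) = 7.141428

7.14143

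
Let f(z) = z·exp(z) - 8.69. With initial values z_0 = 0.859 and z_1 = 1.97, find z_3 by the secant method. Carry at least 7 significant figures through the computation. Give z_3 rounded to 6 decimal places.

Secant update: z_(k+1) = z_k − f(z_k)·(z_k − z_(k-1))/(f(z_k) − f(z_(k-1))).
f(z_0) = -6.662074, f(z_1) = 5.436233
z_2 = 1.970000 - (5.436233)·(1.970000 - 0.859000)/(5.436233 - (-6.662074)) = 1.470785; f(z_2) = -2.288185
z_3 = 1.470785 - (-2.288185)·(1.470785 - 1.970000)/(-2.288185 - (5.436233)) = 1.618666; f(z_3) = -0.521634

1.618666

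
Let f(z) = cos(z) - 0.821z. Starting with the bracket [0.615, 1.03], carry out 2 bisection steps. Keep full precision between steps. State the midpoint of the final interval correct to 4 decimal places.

f(0.615000) = 0.311858, f(1.030000) = -0.330811 (opposite signs)
step 1: m = 0.822500, f(m) = 0.005119 > 0 → root in [0.822500, 1.030000]
step 2: m = 0.926250, f(m) = -0.159615 < 0 → root in [0.822500, 0.926250]
Midpoint of [0.822500, 0.926250] = 0.874375

0.8744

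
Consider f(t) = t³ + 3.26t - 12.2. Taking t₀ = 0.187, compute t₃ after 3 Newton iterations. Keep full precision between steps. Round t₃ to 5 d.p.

f'(t) = 3t² + 3.26
t_0 = 0.187000: f = -11.583841, f' = 3.364907 → t_1 = 0.187000 - (-11.583841)/(3.364907) = 3.629544
t_1 = 3.629544: f = 47.446442, f' = 42.780771 → t_2 = 3.629544 - (47.446442)/(42.780771) = 2.520484
t_2 = 2.520484: f = 12.029011, f' = 22.318521 → t_3 = 2.520484 - (12.029011)/(22.318521) = 1.981514

1.98151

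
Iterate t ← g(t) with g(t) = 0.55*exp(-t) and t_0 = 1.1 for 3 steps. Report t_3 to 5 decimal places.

t_1 = g(1.100000) = 0.183079
t_2 = g(0.183079) = 0.457986
t_3 = g(0.457986) = 0.347906

0.34791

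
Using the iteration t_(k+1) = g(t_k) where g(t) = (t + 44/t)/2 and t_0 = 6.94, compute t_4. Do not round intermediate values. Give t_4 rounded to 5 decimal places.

6.63325

t_1 = g(6.940000) = 6.640029
t_2 = g(6.640029) = 6.633253
t_3 = g(6.633253) = 6.633250
t_4 = g(6.633250) = 6.633250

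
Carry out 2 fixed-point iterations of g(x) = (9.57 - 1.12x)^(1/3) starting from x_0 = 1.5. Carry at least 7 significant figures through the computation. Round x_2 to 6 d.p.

1.943442

x_1 = g(1.500000) = 1.990791
x_2 = g(1.990791) = 1.943442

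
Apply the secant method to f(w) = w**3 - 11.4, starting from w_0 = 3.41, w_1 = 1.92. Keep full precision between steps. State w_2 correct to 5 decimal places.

f(w_0) = 28.251821, f(w_1) = -4.322112
w_2 = 1.920000 - (-4.322112)·(1.920000 - 3.410000)/(-4.322112 - (28.251821)) = 2.117702; f(w_2) = -1.902817

2.11770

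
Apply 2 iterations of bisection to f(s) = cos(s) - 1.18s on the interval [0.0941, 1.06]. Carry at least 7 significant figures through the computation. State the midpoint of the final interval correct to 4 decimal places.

0.6978

f(0.094100) = 0.884538, f(1.060000) = -0.761928 (opposite signs)
step 1: m = 0.577050, f(m) = 0.157157 > 0 → root in [0.577050, 1.060000]
step 2: m = 0.818525, f(m) = -0.282561 < 0 → root in [0.577050, 0.818525]
Midpoint of [0.577050, 0.818525] = 0.697788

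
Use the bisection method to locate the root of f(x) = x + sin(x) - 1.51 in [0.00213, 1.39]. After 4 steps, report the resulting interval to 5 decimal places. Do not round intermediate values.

f(0.002130) = -1.505740, f(1.390000) = 0.863701 (opposite signs)
step 1: m = 0.696065, f(m) = -0.172732 < 0 → root in [0.696065, 1.390000]
step 2: m = 1.043032, f(m) = 0.396968 > 0 → root in [0.696065, 1.043032]
step 3: m = 0.869549, f(m) = 0.123587 > 0 → root in [0.696065, 0.869549]
step 4: m = 0.782807, f(m) = -0.021921 < 0 → root in [0.782807, 0.869549]

[0.78281, 0.86955]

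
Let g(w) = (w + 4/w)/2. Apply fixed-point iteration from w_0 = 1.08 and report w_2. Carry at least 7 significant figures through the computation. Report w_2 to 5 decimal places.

w_1 = g(1.080000) = 2.391852
w_2 = g(2.391852) = 2.032098

2.03210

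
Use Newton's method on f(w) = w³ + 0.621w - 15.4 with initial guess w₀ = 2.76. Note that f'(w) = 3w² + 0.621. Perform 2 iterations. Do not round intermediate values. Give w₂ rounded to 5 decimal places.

2.40549

Newton update: w ← w − f(w)/f'(w).
w_0 = 2.760000: f = 7.338536, f' = 23.473800 → w_1 = 2.760000 - (7.338536)/(23.473800) = 2.447373
w_1 = 2.447373: f = 0.778695, f' = 18.589909 → w_2 = 2.447373 - (0.778695)/(18.589909) = 2.405485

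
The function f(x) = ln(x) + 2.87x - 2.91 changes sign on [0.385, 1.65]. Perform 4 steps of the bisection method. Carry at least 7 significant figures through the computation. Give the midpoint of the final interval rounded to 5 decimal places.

f(0.385000) = -2.759562, f(1.650000) = 2.326275 (opposite signs)
step 1: m = 1.017500, f(m) = 0.027574 > 0 → root in [0.385000, 1.017500]
step 2: m = 0.701250, f(m) = -1.252303 < 0 → root in [0.701250, 1.017500]
step 3: m = 0.859375, f(m) = -0.595144 < 0 → root in [0.859375, 1.017500]
step 4: m = 0.938438, f(m) = -0.280223 < 0 → root in [0.938438, 1.017500]
Midpoint of [0.938438, 1.017500] = 0.977969

0.97797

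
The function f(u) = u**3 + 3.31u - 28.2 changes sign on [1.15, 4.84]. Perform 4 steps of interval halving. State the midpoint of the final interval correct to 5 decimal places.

f(1.150000) = -22.872625, f(4.840000) = 101.200304 (opposite signs)
step 1: m = 2.995000, f(m) = 8.578675 > 0 → root in [1.150000, 2.995000]
step 2: m = 2.072500, f(m) = -12.438106 < 0 → root in [2.072500, 2.995000]
step 3: m = 2.533750, f(m) = -3.546894 < 0 → root in [2.533750, 2.995000]
step 4: m = 2.764375, f(m) = 2.074797 > 0 → root in [2.533750, 2.764375]
Midpoint of [2.533750, 2.764375] = 2.649063

2.64906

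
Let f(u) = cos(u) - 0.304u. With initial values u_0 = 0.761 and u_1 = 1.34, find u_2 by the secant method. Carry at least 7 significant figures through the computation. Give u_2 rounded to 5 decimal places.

1.18598

f(u_0) = 0.492803, f(u_1) = -0.178607
u_2 = 1.340000 - (-0.178607)·(1.340000 - 0.761000)/(-0.178607 - (0.492803)) = 1.185976; f(u_2) = 0.014856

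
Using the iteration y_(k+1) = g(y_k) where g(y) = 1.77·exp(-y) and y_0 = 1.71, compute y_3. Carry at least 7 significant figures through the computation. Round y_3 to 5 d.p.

y_1 = g(1.710000) = 0.320132
y_2 = g(0.320132) = 1.285114
y_3 = g(1.285114) = 0.489616

0.48962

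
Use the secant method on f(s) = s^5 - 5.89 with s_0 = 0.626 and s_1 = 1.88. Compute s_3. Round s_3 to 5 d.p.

f(s_0) = -5.793867, f(s_1) = 17.594929
s_2 = 1.880000 - (17.594929)·(1.880000 - 0.626000)/(17.594929 - (-5.793867)) = 0.936641; f(s_2) = -5.169117
s_3 = 0.936641 - (-5.169117)·(0.936641 - 1.880000)/(-5.169117 - (17.594929)) = 1.150853; f(s_3) = -3.871175

1.15085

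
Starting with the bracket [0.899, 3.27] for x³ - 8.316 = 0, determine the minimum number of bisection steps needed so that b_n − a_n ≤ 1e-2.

8

Initial width b − a = 3.27 − 0.899 = 2.371000.
After n steps the width is (b−a)/2^n; need (b−a)/2^n ≤ 1e-2.
So n ≥ log₂(2.371000/1e-2) = log₂(237.1000) ≈ 7.8894.
Hence n = 8.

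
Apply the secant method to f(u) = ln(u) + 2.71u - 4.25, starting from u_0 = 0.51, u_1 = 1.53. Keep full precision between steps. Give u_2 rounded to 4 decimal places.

Secant update: u_(k+1) = u_k − f(u_k)·(u_k − u_(k-1))/(f(u_k) − f(u_(k-1))).
f(u_0) = -3.541245, f(u_1) = 0.321568
u_2 = 1.530000 - (0.321568)·(1.530000 - 0.510000)/(0.321568 - (-3.541245)) = 1.445088; f(u_2) = 0.034359

1.4451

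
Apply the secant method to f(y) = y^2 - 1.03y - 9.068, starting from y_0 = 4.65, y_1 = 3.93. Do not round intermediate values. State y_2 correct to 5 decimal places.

Secant update: y_(k+1) = y_k − f(y_k)·(y_k − y_(k-1))/(f(y_k) − f(y_(k-1))).
f(y_0) = 7.765000, f(y_1) = 2.329000
y_2 = 3.930000 - (2.329000)·(3.930000 - 4.650000)/(2.329000 - (7.765000)) = 3.621523; f(y_2) = 0.317261

3.62152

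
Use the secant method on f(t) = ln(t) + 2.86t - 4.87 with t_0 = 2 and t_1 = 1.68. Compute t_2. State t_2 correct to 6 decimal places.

Secant update: t_(k+1) = t_k − f(t_k)·(t_k − t_(k-1))/(f(t_k) − f(t_(k-1))).
f(t_0) = 1.543147, f(t_1) = 0.453594
t_2 = 1.680000 - (0.453594)·(1.680000 - 2.000000)/(0.453594 - (1.543147)) = 1.546780; f(t_2) = -0.010033

1.546780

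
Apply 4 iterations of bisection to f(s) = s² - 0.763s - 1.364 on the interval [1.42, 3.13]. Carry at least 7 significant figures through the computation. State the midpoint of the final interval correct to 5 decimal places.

f(1.420000) = -0.431060, f(3.130000) = 6.044710 (opposite signs)
step 1: m = 2.275000, f(m) = 2.075800 > 0 → root in [1.420000, 2.275000]
step 2: m = 1.847500, f(m) = 0.639614 > 0 → root in [1.420000, 1.847500]
step 3: m = 1.633750, f(m) = 0.058588 > 0 → root in [1.420000, 1.633750]
step 4: m = 1.526875, f(m) = -0.197658 < 0 → root in [1.526875, 1.633750]
Midpoint of [1.526875, 1.633750] = 1.580313

1.58031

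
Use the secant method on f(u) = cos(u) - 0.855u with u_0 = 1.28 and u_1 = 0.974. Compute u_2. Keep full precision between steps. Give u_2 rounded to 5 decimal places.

0.81968

f(u_0) = -0.807685, f(u_1) = -0.270775
u_2 = 0.974000 - (-0.270775)·(0.974000 - 1.280000)/(-0.270775 - (-0.807685)) = 0.819678; f(u_2) = -0.018368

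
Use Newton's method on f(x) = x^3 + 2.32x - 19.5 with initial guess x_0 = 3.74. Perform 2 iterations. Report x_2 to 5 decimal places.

2.45441

Newton update: x ← x − f(x)/f'(x).
f'(x) = 3x^2 + 2.32
x_0 = 3.740000: f = 41.490424, f' = 44.282800 → x_1 = 3.740000 - (41.490424)/(44.282800) = 2.803058
x_1 = 2.803058: f = 9.027092, f' = 25.891399 → x_2 = 2.803058 - (9.027092)/(25.891399) = 2.454406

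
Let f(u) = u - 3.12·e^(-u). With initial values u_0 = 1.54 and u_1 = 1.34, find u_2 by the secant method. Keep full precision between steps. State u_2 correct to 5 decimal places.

f(u_0) = 0.871131, f(u_1) = 0.523042
u_2 = 1.340000 - (0.523042)·(1.340000 - 1.540000)/(0.523042 - (0.871131)) = 1.039479; f(u_2) = -0.063875

1.03948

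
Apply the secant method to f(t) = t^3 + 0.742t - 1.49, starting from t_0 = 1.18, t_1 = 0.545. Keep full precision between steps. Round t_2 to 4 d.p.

f(t_0) = 1.028592, f(t_1) = -0.923731
t_2 = 0.545000 - (-0.923731)·(0.545000 - 1.180000)/(-0.923731 - (1.028592)) = 0.845447; f(t_2) = -0.258370

0.8454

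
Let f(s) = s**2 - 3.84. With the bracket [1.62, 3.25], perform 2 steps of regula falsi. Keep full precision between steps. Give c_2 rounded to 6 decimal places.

1.936912

False-position update: c = (a·f(b) − b·f(a))/(f(b) − f(a)); replace the endpoint whose sign matches f(c).
f(1.620000) = -1.215600, f(3.250000) = 6.722500
step 1: c = 1.869610, f(c) = -0.344559 < 0 → new bracket [1.869610, 3.250000]
step 2: c = 1.936912, f(c) = -0.088373 < 0 → new bracket [1.936912, 3.250000]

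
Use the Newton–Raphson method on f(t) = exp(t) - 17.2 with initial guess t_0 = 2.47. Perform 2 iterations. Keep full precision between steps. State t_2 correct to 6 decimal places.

f'(t) = exp(t)
t_0 = 2.470000: f = -5.377553, f' = 11.822447 → t_1 = 2.470000 - (-5.377553)/(11.822447) = 2.924860
t_1 = 2.924860: f = 1.431610, f' = 18.631610 → t_2 = 2.924860 - (1.431610)/(18.631610) = 2.848022

2.848022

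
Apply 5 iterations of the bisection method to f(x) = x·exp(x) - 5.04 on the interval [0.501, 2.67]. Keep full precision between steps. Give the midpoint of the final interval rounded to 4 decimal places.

1.3483

f(0.501000) = -4.213164, f(2.670000) = 33.514718 (opposite signs)
step 1: m = 1.585500, f(m) = 2.699986 > 0 → root in [0.501000, 1.585500]
step 2: m = 1.043250, f(m) = -2.078811 < 0 → root in [1.043250, 1.585500]
step 3: m = 1.314375, f(m) = -0.147339 < 0 → root in [1.314375, 1.585500]
step 4: m = 1.449937, f(m) = 1.140863 > 0 → root in [1.314375, 1.449937]
step 5: m = 1.382156, f(m) = 0.465794 > 0 → root in [1.314375, 1.382156]
Midpoint of [1.314375, 1.382156] = 1.348266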